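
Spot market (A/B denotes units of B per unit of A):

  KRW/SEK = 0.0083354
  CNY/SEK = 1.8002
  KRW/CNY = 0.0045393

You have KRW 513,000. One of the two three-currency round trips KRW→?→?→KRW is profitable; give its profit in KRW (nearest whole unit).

Profitable loop is KRW → SEK → CNY → KRW:
KRW 513,000 × 0.0083354 = SEK 4,276.06
SEK 4,276.06 ÷ 1.8002 = CNY 2,375.33
CNY 2,375.33 ÷ 0.0045393 = KRW 523,280
Profit = KRW 523,280 − KRW 513,000

Profit: KRW 10,280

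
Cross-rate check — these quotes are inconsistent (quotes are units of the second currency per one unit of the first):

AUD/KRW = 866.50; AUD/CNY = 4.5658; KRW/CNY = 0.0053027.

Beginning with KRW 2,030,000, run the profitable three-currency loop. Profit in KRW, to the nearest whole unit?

Profitable loop is KRW → CNY → AUD → KRW:
KRW 2,030,000 × 0.0053027 = CNY 10,764.48
CNY 10,764.48 ÷ 4.5658 = AUD 2,357.63
AUD 2,357.63 × 866.50 = KRW 2,042,889
Profit = KRW 2,042,889 − KRW 2,030,000

Profit: KRW 12,889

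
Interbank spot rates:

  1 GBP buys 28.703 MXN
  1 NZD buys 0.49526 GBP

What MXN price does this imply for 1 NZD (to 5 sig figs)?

1 NZD × 0.49526 = 0.49526 GBP
0.49526 GBP × 28.703 = 14.2154 MXN

NZD/MXN = 14.215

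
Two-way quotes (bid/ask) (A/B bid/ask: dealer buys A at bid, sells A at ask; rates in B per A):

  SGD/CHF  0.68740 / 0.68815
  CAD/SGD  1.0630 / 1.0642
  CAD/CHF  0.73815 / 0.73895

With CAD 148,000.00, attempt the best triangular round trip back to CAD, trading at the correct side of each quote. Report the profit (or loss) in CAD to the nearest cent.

Best loop CAD → CHF → SGD → CAD:
CAD 148,000.00 × 0.73815 (sell CAD at bid) = CHF 109,246.20
CHF 109,246.20 ÷ 0.68815 (buy SGD at ask) = SGD 158,753.47
SGD 158,753.47 ÷ 1.0642 (buy CAD at ask) = CAD 149,176.35

Net profit: CAD 1,176.35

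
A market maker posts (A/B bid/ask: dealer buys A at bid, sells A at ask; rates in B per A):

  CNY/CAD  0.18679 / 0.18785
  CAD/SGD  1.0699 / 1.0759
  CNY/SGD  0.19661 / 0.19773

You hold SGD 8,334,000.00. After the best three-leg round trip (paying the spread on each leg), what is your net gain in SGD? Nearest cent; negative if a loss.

Net profit: SGD 89,212.16

Best loop SGD → CNY → CAD → SGD:
SGD 8,334,000.00 ÷ 0.19773 (buy CNY at ask) = CNY 42,148,384.16
CNY 42,148,384.16 × 0.18679 (sell CNY at bid) = CAD 7,872,896.68
CAD 7,872,896.68 × 1.0699 (sell CAD at bid) = SGD 8,423,212.16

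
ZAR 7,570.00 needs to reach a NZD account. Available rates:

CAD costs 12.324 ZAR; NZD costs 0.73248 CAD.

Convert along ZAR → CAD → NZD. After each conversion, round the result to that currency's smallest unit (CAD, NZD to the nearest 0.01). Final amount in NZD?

ZAR 7,570.00 ÷ 12.324 = CAD 614.25
CAD 614.25 ÷ 0.73248 = NZD 838.59

NZD 838.59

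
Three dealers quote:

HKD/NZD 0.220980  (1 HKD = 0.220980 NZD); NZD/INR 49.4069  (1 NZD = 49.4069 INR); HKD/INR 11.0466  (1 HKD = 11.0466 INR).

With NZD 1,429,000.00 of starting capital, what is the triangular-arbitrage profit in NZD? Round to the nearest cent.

Profit: NZD 16,840.16

Profitable loop is NZD → HKD → INR → NZD:
NZD 1,429,000.00 ÷ 0.220980 = HKD 6,466,648.57
HKD 6,466,648.57 × 11.0466 = INR 71,434,480.04
INR 71,434,480.04 ÷ 49.4069 = NZD 1,445,840.16
Profit = NZD 1,445,840.16 − NZD 1,429,000.00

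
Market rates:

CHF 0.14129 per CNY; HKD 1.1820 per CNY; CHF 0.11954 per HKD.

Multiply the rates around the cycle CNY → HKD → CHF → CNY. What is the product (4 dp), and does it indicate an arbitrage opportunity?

1.0000 (no arbitrage)

Around CNY → HKD → CHF → CNY: 1 × 1.1820 × 0.11954 ÷ 0.14129 = 1.000044
Product ≈ 1 (deviation 0.004%, within rounding noise).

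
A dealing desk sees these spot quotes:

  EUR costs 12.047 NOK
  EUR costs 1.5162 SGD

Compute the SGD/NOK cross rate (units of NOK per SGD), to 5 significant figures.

SGD/NOK = 7.9455

1 SGD ÷ 1.5162 = 0.659544 EUR
0.659544 EUR × 12.047 = 7.94552 NOK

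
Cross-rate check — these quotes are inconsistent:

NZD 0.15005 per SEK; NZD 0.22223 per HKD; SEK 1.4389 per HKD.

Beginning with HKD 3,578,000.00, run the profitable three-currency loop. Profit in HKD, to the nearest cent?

Profit: HKD 104,785.38

Profitable loop is HKD → NZD → SEK → HKD:
HKD 3,578,000.00 × 0.22223 = NZD 795,138.94
NZD 795,138.94 ÷ 0.15005 = SEK 5,299,159.88
SEK 5,299,159.88 ÷ 1.4389 = HKD 3,682,785.38
Profit = HKD 3,682,785.38 − HKD 3,578,000.00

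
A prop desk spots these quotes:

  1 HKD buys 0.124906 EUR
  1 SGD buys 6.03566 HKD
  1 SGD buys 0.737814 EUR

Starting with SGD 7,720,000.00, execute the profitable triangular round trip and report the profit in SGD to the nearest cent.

Profit: SGD 168,210.23

Profitable loop is SGD → HKD → EUR → SGD:
SGD 7,720,000.00 × 6.03566 = HKD 46,595,295.20
HKD 46,595,295.20 × 0.124906 = EUR 5,820,031.94
EUR 5,820,031.94 ÷ 0.737814 = SGD 7,888,210.23
Profit = SGD 7,888,210.23 − SGD 7,720,000.00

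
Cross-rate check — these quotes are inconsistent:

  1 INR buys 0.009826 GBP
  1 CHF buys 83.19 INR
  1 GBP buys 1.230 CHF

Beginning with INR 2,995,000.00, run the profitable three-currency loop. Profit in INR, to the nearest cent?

Profit: INR 16,270.87

Profitable loop is INR → GBP → CHF → INR:
INR 2,995,000.00 × 0.009826 = GBP 29,428.87
GBP 29,428.87 × 1.230 = CHF 36,197.51
CHF 36,197.51 × 83.19 = INR 3,011,270.87
Profit = INR 3,011,270.87 − INR 2,995,000.00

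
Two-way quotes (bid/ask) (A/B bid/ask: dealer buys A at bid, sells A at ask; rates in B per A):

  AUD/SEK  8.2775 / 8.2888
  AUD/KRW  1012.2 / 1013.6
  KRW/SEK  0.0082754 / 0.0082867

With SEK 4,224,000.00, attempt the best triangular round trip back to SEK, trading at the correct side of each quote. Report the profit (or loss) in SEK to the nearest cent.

Net profit: SEK 44,620.81

Best loop SEK → AUD → KRW → SEK:
SEK 4,224,000.00 ÷ 8.2888 (buy AUD at ask) = AUD 509,603.32
AUD 509,603.32 × 1012.2 (sell AUD at bid) = KRW 515,820,481
KRW 515,820,481 × 0.0082754 (sell KRW at bid) = SEK 4,268,620.81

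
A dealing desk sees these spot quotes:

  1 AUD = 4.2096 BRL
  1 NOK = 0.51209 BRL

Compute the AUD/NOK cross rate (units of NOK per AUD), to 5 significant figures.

1 AUD × 4.2096 = 4.2096 BRL
4.2096 BRL ÷ 0.51209 = 8.22043 NOK

AUD/NOK = 8.2204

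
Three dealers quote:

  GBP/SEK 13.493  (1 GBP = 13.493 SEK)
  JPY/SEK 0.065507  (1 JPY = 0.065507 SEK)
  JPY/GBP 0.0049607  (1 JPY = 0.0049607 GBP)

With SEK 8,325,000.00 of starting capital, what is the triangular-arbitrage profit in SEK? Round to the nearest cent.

Profit: SEK 181,443.38

Profitable loop is SEK → JPY → GBP → SEK:
SEK 8,325,000.00 ÷ 0.065507 = JPY 127,085,655
JPY 127,085,655 × 0.0049607 = GBP 630,433.81
GBP 630,433.81 × 13.493 = SEK 8,506,443.38
Profit = SEK 8,506,443.38 − SEK 8,325,000.00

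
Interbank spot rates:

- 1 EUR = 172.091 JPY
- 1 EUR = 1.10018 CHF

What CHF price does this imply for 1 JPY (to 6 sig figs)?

JPY/CHF = 0.00639301

1 JPY ÷ 172.091 = 0.00581088 EUR
0.00581088 EUR × 1.10018 = 0.00639301 CHF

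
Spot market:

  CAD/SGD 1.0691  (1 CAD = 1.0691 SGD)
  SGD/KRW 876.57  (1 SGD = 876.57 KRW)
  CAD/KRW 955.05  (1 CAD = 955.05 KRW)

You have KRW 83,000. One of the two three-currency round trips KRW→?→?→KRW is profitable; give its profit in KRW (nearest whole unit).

Profit: KRW 1,586

Profitable loop is KRW → SGD → CAD → KRW:
KRW 83,000 ÷ 876.57 = SGD 94.69
SGD 94.69 ÷ 1.0691 = CAD 88.57
CAD 88.57 × 955.05 = KRW 84,586
Profit = KRW 84,586 − KRW 83,000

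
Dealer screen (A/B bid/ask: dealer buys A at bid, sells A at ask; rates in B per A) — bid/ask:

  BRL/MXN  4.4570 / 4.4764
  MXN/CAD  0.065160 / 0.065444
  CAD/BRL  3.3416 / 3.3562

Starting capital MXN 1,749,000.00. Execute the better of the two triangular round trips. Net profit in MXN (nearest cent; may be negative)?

Best loop MXN → BRL → CAD → MXN:
MXN 1,749,000.00 ÷ 4.4764 (buy BRL at ask) = BRL 390,715.75
BRL 390,715.75 ÷ 3.3562 (buy CAD at ask) = CAD 116,416.11
CAD 116,416.11 ÷ 0.065444 (buy MXN at ask) = MXN 1,778,866.08

Net profit: MXN 29,866.08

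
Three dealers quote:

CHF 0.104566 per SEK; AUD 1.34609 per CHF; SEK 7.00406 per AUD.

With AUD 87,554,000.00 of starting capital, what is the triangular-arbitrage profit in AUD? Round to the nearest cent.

Profit: AUD 1,255,932.76

Profitable loop is AUD → CHF → SEK → AUD:
AUD 87,554,000.00 ÷ 1.34609 = CHF 65,043,199.19
CHF 65,043,199.19 ÷ 0.104566 = SEK 622,030,097.66
SEK 622,030,097.66 ÷ 7.00406 = AUD 88,809,932.76
Profit = AUD 88,809,932.76 − AUD 87,554,000.00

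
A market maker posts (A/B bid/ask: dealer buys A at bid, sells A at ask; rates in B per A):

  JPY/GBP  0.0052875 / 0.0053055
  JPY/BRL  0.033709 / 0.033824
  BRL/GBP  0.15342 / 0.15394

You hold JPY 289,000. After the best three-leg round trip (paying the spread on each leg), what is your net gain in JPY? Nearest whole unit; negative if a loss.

Best loop JPY → GBP → BRL → JPY:
JPY 289,000 × 0.0052875 (sell JPY at bid) = GBP 1,528.09
GBP 1,528.09 ÷ 0.15394 (buy BRL at ask) = BRL 9,926.51
BRL 9,926.51 ÷ 0.033824 (buy JPY at ask) = JPY 293,475

Net profit: JPY 4,475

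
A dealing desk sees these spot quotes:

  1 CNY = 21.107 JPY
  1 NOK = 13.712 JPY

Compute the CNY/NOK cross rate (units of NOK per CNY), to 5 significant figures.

CNY/NOK = 1.5393

1 CNY × 21.107 = 21.107 JPY
21.107 JPY ÷ 13.712 = 1.53931 NOK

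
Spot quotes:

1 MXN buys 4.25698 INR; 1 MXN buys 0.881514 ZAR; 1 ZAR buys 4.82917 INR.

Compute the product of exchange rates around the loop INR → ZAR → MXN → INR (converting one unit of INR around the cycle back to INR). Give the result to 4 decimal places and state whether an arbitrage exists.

1.0000 (no arbitrage)

Around INR → ZAR → MXN → INR: 1 ÷ 4.82917 ÷ 0.881514 × 4.25698 = 1.000000
Product ≈ 1 (deviation 0.000%, within rounding noise).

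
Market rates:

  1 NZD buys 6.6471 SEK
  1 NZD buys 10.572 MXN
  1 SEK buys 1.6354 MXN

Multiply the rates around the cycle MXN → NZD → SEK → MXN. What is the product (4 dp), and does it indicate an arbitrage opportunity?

Around MXN → NZD → SEK → MXN: 1 ÷ 10.572 × 6.6471 × 1.6354 = 1.028251
Product > 1; profitable direction is MXN → NZD → SEK → MXN.

1.0283 (arbitrage exists)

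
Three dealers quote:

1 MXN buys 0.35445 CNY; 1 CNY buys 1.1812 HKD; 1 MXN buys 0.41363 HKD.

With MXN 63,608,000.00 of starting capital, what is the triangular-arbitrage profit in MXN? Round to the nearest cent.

Profit: MXN 776,025.90

Profitable loop is MXN → CNY → HKD → MXN:
MXN 63,608,000.00 × 0.35445 = CNY 22,545,855.60
CNY 22,545,855.60 × 1.1812 = HKD 26,631,164.63
HKD 26,631,164.63 ÷ 0.41363 = MXN 64,384,025.90
Profit = MXN 64,384,025.90 − MXN 63,608,000.00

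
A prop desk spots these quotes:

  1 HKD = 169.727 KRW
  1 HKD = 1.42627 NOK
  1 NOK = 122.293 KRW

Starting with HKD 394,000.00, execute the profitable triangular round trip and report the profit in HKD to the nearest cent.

Profitable loop is HKD → NOK → KRW → HKD:
HKD 394,000.00 × 1.42627 = NOK 561,950.38
NOK 561,950.38 × 122.293 = KRW 68,722,598
KRW 68,722,598 ÷ 169.727 = HKD 404,900.80
Profit = HKD 404,900.80 − HKD 394,000.00

Profit: HKD 10,900.80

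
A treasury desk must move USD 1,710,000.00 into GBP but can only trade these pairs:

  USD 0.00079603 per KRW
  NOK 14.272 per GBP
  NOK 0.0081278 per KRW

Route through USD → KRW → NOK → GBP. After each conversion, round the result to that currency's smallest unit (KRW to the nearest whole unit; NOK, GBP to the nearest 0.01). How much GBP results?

USD 1,710,000.00 ÷ 0.00079603 = KRW 2,148,160,245
KRW 2,148,160,245 × 0.0081278 = NOK 17,459,816.84
NOK 17,459,816.84 ÷ 14.272 = GBP 1,223,361.61

GBP 1,223,361.61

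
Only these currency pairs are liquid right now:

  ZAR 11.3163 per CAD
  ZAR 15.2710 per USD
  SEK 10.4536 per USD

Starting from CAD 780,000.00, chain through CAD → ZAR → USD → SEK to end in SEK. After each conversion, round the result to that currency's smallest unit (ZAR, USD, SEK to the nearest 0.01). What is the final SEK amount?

SEK 6,042,232.86

CAD 780,000.00 × 11.3163 = ZAR 8,826,714.00
ZAR 8,826,714.00 ÷ 15.2710 = USD 578,004.98
USD 578,004.98 × 10.4536 = SEK 6,042,232.86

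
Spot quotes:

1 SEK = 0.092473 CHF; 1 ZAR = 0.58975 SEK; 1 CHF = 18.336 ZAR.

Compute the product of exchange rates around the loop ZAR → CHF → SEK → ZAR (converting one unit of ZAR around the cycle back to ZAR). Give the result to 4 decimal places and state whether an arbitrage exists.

Around ZAR → CHF → SEK → ZAR: 1 ÷ 18.336 ÷ 0.092473 ÷ 0.58975 = 1.000029
Product ≈ 1 (deviation 0.003%, within rounding noise).

1.0000 (no arbitrage)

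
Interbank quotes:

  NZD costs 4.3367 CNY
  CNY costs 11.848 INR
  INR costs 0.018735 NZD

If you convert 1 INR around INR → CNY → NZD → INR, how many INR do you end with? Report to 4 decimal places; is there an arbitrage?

Around INR → CNY → NZD → INR: 1 ÷ 11.848 ÷ 4.3367 ÷ 0.018735 = 1.038824
Product > 1; profitable direction is INR → CNY → NZD → INR.

1.0388 (arbitrage exists)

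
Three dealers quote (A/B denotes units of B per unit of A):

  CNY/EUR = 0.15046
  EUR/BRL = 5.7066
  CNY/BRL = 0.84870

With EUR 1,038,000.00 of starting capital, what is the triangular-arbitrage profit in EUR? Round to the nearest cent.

Profit: EUR 12,126.56

Profitable loop is EUR → BRL → CNY → EUR:
EUR 1,038,000.00 × 5.7066 = BRL 5,923,450.80
BRL 5,923,450.80 ÷ 0.84870 = CNY 6,979,440.08
CNY 6,979,440.08 × 0.15046 = EUR 1,050,126.56
Profit = EUR 1,050,126.56 − EUR 1,038,000.00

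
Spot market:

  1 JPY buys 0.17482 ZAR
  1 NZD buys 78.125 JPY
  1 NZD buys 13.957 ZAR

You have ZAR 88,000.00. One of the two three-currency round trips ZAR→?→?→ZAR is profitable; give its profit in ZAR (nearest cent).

Profit: ZAR 1,927.72

Profitable loop is ZAR → JPY → NZD → ZAR:
ZAR 88,000.00 ÷ 0.17482 = JPY 503,375
JPY 503,375 ÷ 78.125 = NZD 6,443.20
NZD 6,443.20 × 13.957 = ZAR 89,927.72
Profit = ZAR 89,927.72 − ZAR 88,000.00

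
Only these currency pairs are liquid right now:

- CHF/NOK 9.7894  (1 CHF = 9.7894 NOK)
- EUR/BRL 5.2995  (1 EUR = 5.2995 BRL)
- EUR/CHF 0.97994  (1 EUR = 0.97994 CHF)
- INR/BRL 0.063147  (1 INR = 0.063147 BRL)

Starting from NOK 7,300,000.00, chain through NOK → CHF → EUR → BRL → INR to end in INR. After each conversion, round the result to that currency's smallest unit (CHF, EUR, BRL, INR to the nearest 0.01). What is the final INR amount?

NOK 7,300,000.00 ÷ 9.7894 = CHF 745,704.54
CHF 745,704.54 ÷ 0.97994 = EUR 760,969.59
EUR 760,969.59 × 5.2995 = BRL 4,032,758.34
BRL 4,032,758.34 ÷ 0.063147 = INR 63,863,023.42

INR 63,863,023.42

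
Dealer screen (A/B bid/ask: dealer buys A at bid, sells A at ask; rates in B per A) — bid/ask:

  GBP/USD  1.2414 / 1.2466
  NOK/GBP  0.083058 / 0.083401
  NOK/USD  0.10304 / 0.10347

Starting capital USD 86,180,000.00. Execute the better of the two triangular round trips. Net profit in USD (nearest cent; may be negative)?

Best loop USD → NOK → GBP → USD:
USD 86,180,000.00 ÷ 0.10347 (buy NOK at ask) = NOK 832,898,424.66
NOK 832,898,424.66 × 0.083058 (sell NOK at bid) = GBP 69,178,877.36
GBP 69,178,877.36 × 1.2414 (sell GBP at bid) = USD 85,878,658.35

Net result: USD -301,341.65 (no profitable arbitrage after spreads)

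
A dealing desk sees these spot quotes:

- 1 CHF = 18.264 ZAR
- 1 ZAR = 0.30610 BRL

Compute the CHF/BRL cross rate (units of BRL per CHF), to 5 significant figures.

1 CHF × 18.264 = 18.264 ZAR
18.264 ZAR × 0.30610 = 5.59061 BRL

CHF/BRL = 5.5906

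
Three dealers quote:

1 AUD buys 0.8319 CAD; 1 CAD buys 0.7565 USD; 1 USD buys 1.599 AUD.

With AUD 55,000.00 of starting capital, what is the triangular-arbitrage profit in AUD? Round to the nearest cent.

Profitable loop is AUD → CAD → USD → AUD:
AUD 55,000.00 × 0.8319 = CAD 45,754.50
CAD 45,754.50 × 0.7565 = USD 34,613.28
USD 34,613.28 × 1.599 = AUD 55,346.63
Profit = AUD 55,346.63 − AUD 55,000.00

Profit: AUD 346.63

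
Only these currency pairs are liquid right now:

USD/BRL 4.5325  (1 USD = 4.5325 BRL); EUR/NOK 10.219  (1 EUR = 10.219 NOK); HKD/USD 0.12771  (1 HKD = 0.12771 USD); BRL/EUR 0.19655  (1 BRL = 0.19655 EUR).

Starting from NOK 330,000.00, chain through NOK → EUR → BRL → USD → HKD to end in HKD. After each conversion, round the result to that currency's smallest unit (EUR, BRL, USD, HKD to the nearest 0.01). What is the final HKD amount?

NOK 330,000.00 ÷ 10.219 = EUR 32,292.79
EUR 32,292.79 ÷ 0.19655 = BRL 164,298.09
BRL 164,298.09 ÷ 4.5325 = USD 36,248.89
USD 36,248.89 ÷ 0.12771 = HKD 283,837.52

HKD 283,837.52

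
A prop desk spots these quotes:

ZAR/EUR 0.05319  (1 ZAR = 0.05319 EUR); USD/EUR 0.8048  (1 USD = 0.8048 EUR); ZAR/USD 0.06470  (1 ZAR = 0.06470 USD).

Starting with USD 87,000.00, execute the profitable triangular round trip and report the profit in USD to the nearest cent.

Profit: USD 1,870.37

Profitable loop is USD → ZAR → EUR → USD:
USD 87,000.00 ÷ 0.06470 = ZAR 1,344,667.70
ZAR 1,344,667.70 × 0.05319 = EUR 71,522.87
EUR 71,522.87 ÷ 0.8048 = USD 88,870.37
Profit = USD 88,870.37 − USD 87,000.00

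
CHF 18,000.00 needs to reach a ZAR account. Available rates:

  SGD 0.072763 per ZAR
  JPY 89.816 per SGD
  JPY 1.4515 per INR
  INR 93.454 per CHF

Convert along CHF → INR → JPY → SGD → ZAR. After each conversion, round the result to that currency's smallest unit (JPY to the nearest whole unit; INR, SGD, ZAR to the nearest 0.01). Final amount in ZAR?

CHF 18,000.00 × 93.454 = INR 1,682,172.00
INR 1,682,172.00 × 1.4515 = JPY 2,441,673
JPY 2,441,673 ÷ 89.816 = SGD 27,185.28
SGD 27,185.28 ÷ 0.072763 = ZAR 373,614.06

ZAR 373,614.06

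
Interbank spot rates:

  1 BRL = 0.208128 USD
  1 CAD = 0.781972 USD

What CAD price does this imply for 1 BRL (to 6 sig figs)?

1 BRL × 0.208128 = 0.208128 USD
0.208128 USD ÷ 0.781972 = 0.266158 CAD

BRL/CAD = 0.266158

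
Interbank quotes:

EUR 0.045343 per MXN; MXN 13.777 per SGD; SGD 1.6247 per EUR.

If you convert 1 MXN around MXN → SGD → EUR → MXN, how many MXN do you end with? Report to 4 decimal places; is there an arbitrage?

0.9853 (arbitrage exists)

Around MXN → SGD → EUR → MXN: 1 ÷ 13.777 ÷ 1.6247 ÷ 0.045343 = 0.985285
Product < 1; profitable direction is MXN → EUR → SGD → MXN.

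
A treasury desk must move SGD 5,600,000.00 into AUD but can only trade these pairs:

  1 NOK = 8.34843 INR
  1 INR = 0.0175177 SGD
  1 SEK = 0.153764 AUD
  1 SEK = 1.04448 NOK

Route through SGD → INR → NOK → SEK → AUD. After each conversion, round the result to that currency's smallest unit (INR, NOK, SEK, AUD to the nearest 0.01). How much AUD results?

AUD 5,637,164.03

SGD 5,600,000.00 ÷ 0.0175177 = INR 319,676,669.88
INR 319,676,669.88 ÷ 8.34843 = NOK 38,291,830.90
NOK 38,291,830.90 ÷ 1.04448 = SEK 36,661,143.25
SEK 36,661,143.25 × 0.153764 = AUD 5,637,164.03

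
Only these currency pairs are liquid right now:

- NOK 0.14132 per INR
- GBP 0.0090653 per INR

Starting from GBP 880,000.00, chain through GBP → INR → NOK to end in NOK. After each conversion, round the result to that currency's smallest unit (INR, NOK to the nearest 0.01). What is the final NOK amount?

GBP 880,000.00 ÷ 0.0090653 = INR 97,073,455.93
INR 97,073,455.93 × 0.14132 = NOK 13,718,420.79

NOK 13,718,420.79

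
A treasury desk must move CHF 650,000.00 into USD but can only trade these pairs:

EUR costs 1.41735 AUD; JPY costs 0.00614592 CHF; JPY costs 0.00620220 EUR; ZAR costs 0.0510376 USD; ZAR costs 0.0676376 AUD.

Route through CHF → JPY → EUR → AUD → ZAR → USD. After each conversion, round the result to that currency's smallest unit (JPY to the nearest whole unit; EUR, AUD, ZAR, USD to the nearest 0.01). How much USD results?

USD 701,538.30

CHF 650,000.00 ÷ 0.00614592 = JPY 105,761,220
JPY 105,761,220 × 0.00620220 = EUR 655,952.24
EUR 655,952.24 × 1.41735 = AUD 929,713.91
AUD 929,713.91 ÷ 0.0676376 = ZAR 13,745,518.91
ZAR 13,745,518.91 × 0.0510376 = USD 701,538.30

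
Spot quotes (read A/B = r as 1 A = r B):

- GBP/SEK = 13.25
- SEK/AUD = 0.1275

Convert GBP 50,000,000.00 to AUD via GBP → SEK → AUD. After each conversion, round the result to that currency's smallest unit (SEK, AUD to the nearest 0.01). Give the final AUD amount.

AUD 84,468,750.00

GBP 50,000,000.00 × 13.25 = SEK 662,500,000.00
SEK 662,500,000.00 × 0.1275 = AUD 84,468,750.00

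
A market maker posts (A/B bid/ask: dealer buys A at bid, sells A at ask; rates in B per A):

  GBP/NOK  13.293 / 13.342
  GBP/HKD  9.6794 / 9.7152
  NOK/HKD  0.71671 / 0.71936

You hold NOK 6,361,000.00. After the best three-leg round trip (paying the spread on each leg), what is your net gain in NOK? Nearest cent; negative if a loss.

Best loop NOK → GBP → HKD → NOK:
NOK 6,361,000.00 ÷ 13.342 (buy GBP at ask) = GBP 476,765.10
GBP 476,765.10 × 9.6794 (sell GBP at bid) = HKD 4,614,800.13
HKD 4,614,800.13 ÷ 0.71936 (buy NOK at ask) = NOK 6,415,146.98

Net profit: NOK 54,146.98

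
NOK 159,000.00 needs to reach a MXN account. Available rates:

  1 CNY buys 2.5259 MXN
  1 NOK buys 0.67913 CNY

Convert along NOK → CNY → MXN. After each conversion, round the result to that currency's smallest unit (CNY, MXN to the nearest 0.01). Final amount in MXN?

NOK 159,000.00 × 0.67913 = CNY 107,981.67
CNY 107,981.67 × 2.5259 = MXN 272,750.90

MXN 272,750.90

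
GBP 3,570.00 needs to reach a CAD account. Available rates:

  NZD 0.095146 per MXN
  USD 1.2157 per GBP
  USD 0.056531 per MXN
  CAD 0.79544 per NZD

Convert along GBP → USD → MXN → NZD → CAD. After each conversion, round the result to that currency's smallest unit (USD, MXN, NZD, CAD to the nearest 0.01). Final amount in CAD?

CAD 5,810.40

GBP 3,570.00 × 1.2157 = USD 4,340.05
USD 4,340.05 ÷ 0.056531 = MXN 76,772.92
MXN 76,772.92 × 0.095146 = NZD 7,304.64
NZD 7,304.64 × 0.79544 = CAD 5,810.40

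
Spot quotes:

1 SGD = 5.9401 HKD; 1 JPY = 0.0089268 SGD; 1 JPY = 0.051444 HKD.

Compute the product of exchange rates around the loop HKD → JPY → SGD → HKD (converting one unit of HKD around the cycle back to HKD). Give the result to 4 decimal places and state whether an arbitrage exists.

Around HKD → JPY → SGD → HKD: 1 ÷ 0.051444 × 0.0089268 × 5.9401 = 1.030754
Product > 1; profitable direction is HKD → JPY → SGD → HKD.

1.0308 (arbitrage exists)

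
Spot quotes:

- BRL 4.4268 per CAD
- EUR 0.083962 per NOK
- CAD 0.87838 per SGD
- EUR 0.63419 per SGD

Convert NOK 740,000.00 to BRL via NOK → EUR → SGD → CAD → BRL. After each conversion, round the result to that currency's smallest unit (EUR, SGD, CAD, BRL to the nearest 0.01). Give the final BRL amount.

NOK 740,000.00 × 0.083962 = EUR 62,131.88
EUR 62,131.88 ÷ 0.63419 = SGD 97,970.45
SGD 97,970.45 × 0.87838 = CAD 86,055.28
CAD 86,055.28 × 4.4268 = BRL 380,949.51

BRL 380,949.51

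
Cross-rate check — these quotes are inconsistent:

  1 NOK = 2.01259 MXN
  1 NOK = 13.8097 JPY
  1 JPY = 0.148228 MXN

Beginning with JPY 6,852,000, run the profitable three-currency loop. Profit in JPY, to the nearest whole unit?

Profitable loop is JPY → MXN → NOK → JPY:
JPY 6,852,000 × 0.148228 = MXN 1,015,658.26
MXN 1,015,658.26 ÷ 2.01259 = NOK 504,652.34
NOK 504,652.34 × 13.8097 = JPY 6,969,097
Profit = JPY 6,969,097 − JPY 6,852,000

Profit: JPY 117,097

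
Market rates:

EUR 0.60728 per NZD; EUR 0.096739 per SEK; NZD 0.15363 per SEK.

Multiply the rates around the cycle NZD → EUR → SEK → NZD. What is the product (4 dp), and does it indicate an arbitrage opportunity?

0.9644 (arbitrage exists)

Around NZD → EUR → SEK → NZD: 1 × 0.60728 ÷ 0.096739 × 0.15363 = 0.964414
Product < 1; profitable direction is NZD → SEK → EUR → NZD.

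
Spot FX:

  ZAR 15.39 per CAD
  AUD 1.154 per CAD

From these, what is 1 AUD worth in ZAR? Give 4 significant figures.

1 AUD ÷ 1.154 = 0.866551 CAD
0.866551 CAD × 15.39 = 13.3362 ZAR

AUD/ZAR = 13.34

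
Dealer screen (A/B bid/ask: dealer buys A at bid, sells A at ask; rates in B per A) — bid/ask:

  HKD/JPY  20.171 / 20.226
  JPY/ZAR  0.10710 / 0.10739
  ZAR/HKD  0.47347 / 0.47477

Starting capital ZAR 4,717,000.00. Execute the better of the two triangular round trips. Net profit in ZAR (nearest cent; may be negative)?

Best loop ZAR → HKD → JPY → ZAR:
ZAR 4,717,000.00 × 0.47347 (sell ZAR at bid) = HKD 2,233,357.99
HKD 2,233,357.99 × 20.171 (sell HKD at bid) = JPY 45,049,064
JPY 45,049,064 × 0.10710 (sell JPY at bid) = ZAR 4,824,754.76

Net profit: ZAR 107,754.76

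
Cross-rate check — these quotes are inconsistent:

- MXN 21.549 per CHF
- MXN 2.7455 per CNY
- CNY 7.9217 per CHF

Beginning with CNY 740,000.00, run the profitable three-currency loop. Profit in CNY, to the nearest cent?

Profit: CNY 6,869.01

Profitable loop is CNY → MXN → CHF → CNY:
CNY 740,000.00 × 2.7455 = MXN 2,031,670.00
MXN 2,031,670.00 ÷ 21.549 = CHF 94,281.41
CHF 94,281.41 × 7.9217 = CNY 746,869.01
Profit = CNY 746,869.01 − CNY 740,000.00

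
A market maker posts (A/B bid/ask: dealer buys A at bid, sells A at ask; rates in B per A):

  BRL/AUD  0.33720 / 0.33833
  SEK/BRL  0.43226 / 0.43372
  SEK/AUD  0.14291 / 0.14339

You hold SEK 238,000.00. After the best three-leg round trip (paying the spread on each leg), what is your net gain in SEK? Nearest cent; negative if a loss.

Net profit: SEK 3,930.55

Best loop SEK → BRL → AUD → SEK:
SEK 238,000.00 × 0.43226 (sell SEK at bid) = BRL 102,877.88
BRL 102,877.88 × 0.33720 (sell BRL at bid) = AUD 34,690.42
AUD 34,690.42 ÷ 0.14339 (buy SEK at ask) = SEK 241,930.55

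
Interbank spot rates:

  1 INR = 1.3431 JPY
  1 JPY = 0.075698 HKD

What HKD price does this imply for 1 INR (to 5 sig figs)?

1 INR × 1.3431 = 1.3431 JPY
1.3431 JPY × 0.075698 = 0.10167 HKD

INR/HKD = 0.10167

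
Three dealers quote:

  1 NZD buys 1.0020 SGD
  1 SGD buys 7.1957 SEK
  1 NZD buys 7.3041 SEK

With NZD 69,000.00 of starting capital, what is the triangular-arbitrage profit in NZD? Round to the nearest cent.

Profitable loop is NZD → SEK → SGD → NZD:
NZD 69,000.00 × 7.3041 = SEK 503,982.90
SEK 503,982.90 ÷ 7.1957 = SGD 70,039.45
SGD 70,039.45 ÷ 1.0020 = NZD 69,899.65
Profit = NZD 69,899.65 − NZD 69,000.00

Profit: NZD 899.65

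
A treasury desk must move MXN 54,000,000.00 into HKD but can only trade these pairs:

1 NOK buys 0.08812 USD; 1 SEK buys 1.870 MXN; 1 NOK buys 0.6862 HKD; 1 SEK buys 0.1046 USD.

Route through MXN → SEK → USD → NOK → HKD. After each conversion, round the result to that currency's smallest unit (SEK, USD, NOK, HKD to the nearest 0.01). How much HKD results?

HKD 23,521,231.87

MXN 54,000,000.00 ÷ 1.870 = SEK 28,877,005.35
SEK 28,877,005.35 × 0.1046 = USD 3,020,534.76
USD 3,020,534.76 ÷ 0.08812 = NOK 34,277,516.57
NOK 34,277,516.57 × 0.6862 = HKD 23,521,231.87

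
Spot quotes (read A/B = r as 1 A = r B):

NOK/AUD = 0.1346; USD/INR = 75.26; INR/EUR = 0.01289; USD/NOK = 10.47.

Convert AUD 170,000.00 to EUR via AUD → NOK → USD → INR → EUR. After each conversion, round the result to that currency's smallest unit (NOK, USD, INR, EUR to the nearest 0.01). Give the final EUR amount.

EUR 117,023.83

AUD 170,000.00 ÷ 0.1346 = NOK 1,263,001.49
NOK 1,263,001.49 ÷ 10.47 = USD 120,630.51
USD 120,630.51 × 75.26 = INR 9,078,652.18
INR 9,078,652.18 × 0.01289 = EUR 117,023.83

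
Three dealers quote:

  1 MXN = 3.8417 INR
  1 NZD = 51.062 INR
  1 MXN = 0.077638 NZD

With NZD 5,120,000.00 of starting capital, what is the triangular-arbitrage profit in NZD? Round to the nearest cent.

Profitable loop is NZD → INR → MXN → NZD:
NZD 5,120,000.00 × 51.062 = INR 261,437,440.00
INR 261,437,440.00 ÷ 3.8417 = MXN 68,052,539.24
MXN 68,052,539.24 × 0.077638 = NZD 5,283,463.04
Profit = NZD 5,283,463.04 − NZD 5,120,000.00

Profit: NZD 163,463.04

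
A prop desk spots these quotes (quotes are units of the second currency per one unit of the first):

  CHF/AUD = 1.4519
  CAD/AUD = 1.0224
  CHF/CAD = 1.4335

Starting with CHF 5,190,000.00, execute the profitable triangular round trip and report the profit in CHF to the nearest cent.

Profit: CHF 49,009.56

Profitable loop is CHF → CAD → AUD → CHF:
CHF 5,190,000.00 × 1.4335 = CAD 7,439,865.00
CAD 7,439,865.00 × 1.0224 = AUD 7,606,517.98
AUD 7,606,517.98 ÷ 1.4519 = CHF 5,239,009.56
Profit = CHF 5,239,009.56 − CHF 5,190,000.00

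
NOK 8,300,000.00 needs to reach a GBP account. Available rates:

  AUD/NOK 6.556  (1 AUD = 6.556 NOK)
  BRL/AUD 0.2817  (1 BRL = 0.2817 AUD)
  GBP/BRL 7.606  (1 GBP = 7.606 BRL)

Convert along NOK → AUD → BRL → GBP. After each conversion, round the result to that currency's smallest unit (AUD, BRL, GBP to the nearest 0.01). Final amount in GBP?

NOK 8,300,000.00 ÷ 6.556 = AUD 1,266,015.86
AUD 1,266,015.86 ÷ 0.2817 = BRL 4,494,199.01
BRL 4,494,199.01 ÷ 7.606 = GBP 590,875.49

GBP 590,875.49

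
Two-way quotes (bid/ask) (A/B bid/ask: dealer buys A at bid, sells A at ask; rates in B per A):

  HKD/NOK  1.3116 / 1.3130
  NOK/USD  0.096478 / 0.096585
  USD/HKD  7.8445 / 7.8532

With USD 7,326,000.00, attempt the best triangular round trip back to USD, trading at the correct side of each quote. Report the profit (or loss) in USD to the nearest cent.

Net profit: USD 30,069.88

Best loop USD → NOK → HKD → USD:
USD 7,326,000.00 ÷ 0.096585 (buy NOK at ask) = NOK 75,850,287.31
NOK 75,850,287.31 ÷ 1.3130 (buy HKD at ask) = HKD 57,768,687.98
HKD 57,768,687.98 ÷ 7.8532 (buy USD at ask) = USD 7,356,069.88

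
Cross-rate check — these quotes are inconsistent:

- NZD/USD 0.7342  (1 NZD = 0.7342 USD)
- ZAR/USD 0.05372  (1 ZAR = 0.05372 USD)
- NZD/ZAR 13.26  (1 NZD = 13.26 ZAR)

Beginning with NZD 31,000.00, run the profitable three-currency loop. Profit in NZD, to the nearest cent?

Profit: NZD 951.89

Profitable loop is NZD → USD → ZAR → NZD:
NZD 31,000.00 × 0.7342 = USD 22,760.20
USD 22,760.20 ÷ 0.05372 = ZAR 423,682.06
ZAR 423,682.06 ÷ 13.26 = NZD 31,951.89
Profit = NZD 31,951.89 − NZD 31,000.00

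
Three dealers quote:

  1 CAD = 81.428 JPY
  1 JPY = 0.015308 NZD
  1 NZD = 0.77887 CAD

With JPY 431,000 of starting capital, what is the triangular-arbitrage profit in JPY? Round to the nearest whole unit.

Profitable loop is JPY → CAD → NZD → JPY:
JPY 431,000 ÷ 81.428 = CAD 5,293.02
CAD 5,293.02 ÷ 0.77887 = NZD 6,795.77
NZD 6,795.77 ÷ 0.015308 = JPY 443,936
Profit = JPY 443,936 − JPY 431,000

Profit: JPY 12,936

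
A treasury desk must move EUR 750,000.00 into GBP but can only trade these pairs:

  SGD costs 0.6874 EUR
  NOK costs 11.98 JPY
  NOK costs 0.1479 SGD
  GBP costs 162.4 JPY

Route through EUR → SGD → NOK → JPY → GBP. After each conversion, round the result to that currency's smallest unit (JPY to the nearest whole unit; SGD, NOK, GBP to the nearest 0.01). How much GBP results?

EUR 750,000.00 ÷ 0.6874 = SGD 1,091,067.79
SGD 1,091,067.79 ÷ 0.1479 = NOK 7,377,064.16
NOK 7,377,064.16 × 11.98 = JPY 88,377,229
JPY 88,377,229 ÷ 162.4 = GBP 544,194.76

GBP 544,194.76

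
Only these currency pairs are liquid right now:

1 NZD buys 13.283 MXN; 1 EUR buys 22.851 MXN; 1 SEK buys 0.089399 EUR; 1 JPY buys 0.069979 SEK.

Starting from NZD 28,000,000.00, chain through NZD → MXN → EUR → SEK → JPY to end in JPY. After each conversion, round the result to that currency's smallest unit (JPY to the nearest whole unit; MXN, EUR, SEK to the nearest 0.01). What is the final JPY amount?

JPY 2,601,648,384

NZD 28,000,000.00 × 13.283 = MXN 371,924,000.00
MXN 371,924,000.00 ÷ 22.851 = EUR 16,276,049.19
EUR 16,276,049.19 ÷ 0.089399 = SEK 182,060,752.25
SEK 182,060,752.25 ÷ 0.069979 = JPY 2,601,648,384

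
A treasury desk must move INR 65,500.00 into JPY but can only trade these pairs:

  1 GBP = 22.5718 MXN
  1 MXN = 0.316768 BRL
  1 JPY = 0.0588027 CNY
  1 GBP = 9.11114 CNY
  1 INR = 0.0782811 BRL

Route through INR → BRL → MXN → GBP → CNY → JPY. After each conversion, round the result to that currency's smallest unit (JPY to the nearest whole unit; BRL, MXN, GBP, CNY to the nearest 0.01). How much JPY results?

JPY 111,114

INR 65,500.00 × 0.0782811 = BRL 5,127.41
BRL 5,127.41 ÷ 0.316768 = MXN 16,186.64
MXN 16,186.64 ÷ 22.5718 = GBP 717.12
GBP 717.12 × 9.11114 = CNY 6,533.78
CNY 6,533.78 ÷ 0.0588027 = JPY 111,114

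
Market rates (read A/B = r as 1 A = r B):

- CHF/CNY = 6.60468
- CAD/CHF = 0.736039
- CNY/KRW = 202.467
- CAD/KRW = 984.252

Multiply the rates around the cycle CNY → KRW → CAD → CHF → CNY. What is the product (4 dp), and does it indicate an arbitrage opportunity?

1.0000 (no arbitrage)

Around CNY → KRW → CAD → CHF → CNY: 1 × 202.467 ÷ 984.252 × 0.736039 × 6.60468 = 1.000001
Product ≈ 1 (deviation 0.000%, within rounding noise).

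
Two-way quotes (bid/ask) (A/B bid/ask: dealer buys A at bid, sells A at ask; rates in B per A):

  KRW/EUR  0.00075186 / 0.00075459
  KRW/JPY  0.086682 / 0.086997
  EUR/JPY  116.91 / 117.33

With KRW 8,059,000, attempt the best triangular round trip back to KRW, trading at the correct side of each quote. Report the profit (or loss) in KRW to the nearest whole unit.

Best loop KRW → EUR → JPY → KRW:
KRW 8,059,000 × 0.00075186 (sell KRW at bid) = EUR 6,059.24
EUR 6,059.24 × 116.91 (sell EUR at bid) = JPY 708,386
JPY 708,386 ÷ 0.086997 (buy KRW at ask) = KRW 8,142,645

Net profit: KRW 83,645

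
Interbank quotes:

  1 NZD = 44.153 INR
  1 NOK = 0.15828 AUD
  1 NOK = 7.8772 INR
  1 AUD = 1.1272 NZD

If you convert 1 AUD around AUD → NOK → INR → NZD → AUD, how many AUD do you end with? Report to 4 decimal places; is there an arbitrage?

Around AUD → NOK → INR → NZD → AUD: 1 ÷ 0.15828 × 7.8772 ÷ 44.153 ÷ 1.1272 = 0.999965
Product ≈ 1 (deviation 0.004%, within rounding noise).

1.0000 (no arbitrage)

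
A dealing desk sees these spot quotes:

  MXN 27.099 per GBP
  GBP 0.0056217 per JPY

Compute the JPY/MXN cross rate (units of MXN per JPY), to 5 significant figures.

JPY/MXN = 0.15234

1 JPY × 0.0056217 = 0.0056217 GBP
0.0056217 GBP × 27.099 = 0.152342 MXN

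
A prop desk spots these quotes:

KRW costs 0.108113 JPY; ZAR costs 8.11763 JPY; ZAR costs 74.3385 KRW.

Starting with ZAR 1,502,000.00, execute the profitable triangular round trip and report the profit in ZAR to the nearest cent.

Profit: ZAR 15,076.47

Profitable loop is ZAR → JPY → KRW → ZAR:
ZAR 1,502,000.00 × 8.11763 = JPY 12,192,680
JPY 12,192,680 ÷ 0.108113 = KRW 112,777,189
KRW 112,777,189 ÷ 74.3385 = ZAR 1,517,076.47
Profit = ZAR 1,517,076.47 − ZAR 1,502,000.00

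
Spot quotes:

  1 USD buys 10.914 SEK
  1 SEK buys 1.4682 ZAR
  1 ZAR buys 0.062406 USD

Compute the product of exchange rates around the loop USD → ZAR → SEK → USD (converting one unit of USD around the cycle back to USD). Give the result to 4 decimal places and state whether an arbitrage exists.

1.0000 (no arbitrage)

Around USD → ZAR → SEK → USD: 1 ÷ 0.062406 ÷ 1.4682 ÷ 10.914 = 1.000010
Product ≈ 1 (deviation 0.001%, within rounding noise).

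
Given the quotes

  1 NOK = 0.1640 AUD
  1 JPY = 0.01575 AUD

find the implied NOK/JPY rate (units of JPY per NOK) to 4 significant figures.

NOK/JPY = 10.41

1 NOK × 0.1640 = 0.164 AUD
0.164 AUD ÷ 0.01575 = 10.4127 JPY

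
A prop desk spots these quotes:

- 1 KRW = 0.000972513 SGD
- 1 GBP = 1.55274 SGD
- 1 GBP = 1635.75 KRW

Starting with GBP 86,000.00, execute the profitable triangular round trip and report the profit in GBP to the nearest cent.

Profit: GBP 2,107.33

Profitable loop is GBP → KRW → SGD → GBP:
GBP 86,000.00 × 1635.75 = KRW 140,674,500
KRW 140,674,500 × 0.000972513 = SGD 136,807.78
SGD 136,807.78 ÷ 1.55274 = GBP 88,107.33
Profit = GBP 88,107.33 − GBP 86,000.00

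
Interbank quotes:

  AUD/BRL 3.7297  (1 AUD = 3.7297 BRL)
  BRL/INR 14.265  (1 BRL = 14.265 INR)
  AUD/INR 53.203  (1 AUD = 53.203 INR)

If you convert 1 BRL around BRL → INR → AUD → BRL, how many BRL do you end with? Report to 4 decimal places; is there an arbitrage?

1.0000 (no arbitrage)

Around BRL → INR → AUD → BRL: 1 × 14.265 ÷ 53.203 × 3.7297 = 1.000022
Product ≈ 1 (deviation 0.002%, within rounding noise).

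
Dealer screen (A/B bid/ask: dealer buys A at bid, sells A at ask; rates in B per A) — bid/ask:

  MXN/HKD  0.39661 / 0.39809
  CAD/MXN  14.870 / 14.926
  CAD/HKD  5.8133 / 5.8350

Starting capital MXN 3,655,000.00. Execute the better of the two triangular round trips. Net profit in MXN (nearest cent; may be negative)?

Net profit: MXN 39,206.34

Best loop MXN → HKD → CAD → MXN:
MXN 3,655,000.00 × 0.39661 (sell MXN at bid) = HKD 1,449,609.55
HKD 1,449,609.55 ÷ 5.8350 (buy CAD at ask) = CAD 248,433.51
CAD 248,433.51 × 14.870 (sell CAD at bid) = MXN 3,694,206.34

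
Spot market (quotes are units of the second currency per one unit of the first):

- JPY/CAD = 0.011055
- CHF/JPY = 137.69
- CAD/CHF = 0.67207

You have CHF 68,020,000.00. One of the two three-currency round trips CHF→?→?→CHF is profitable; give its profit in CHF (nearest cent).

Profitable loop is CHF → JPY → CAD → CHF:
CHF 68,020,000.00 × 137.69 = JPY 9,365,673,800
JPY 9,365,673,800 × 0.011055 = CAD 103,537,523.86
CAD 103,537,523.86 × 0.67207 = CHF 69,584,463.66
Profit = CHF 69,584,463.66 − CHF 68,020,000.00

Profit: CHF 1,564,463.66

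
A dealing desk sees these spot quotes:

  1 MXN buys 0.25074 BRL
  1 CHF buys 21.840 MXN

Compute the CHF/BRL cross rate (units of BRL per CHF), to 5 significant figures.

1 CHF × 21.840 = 21.84 MXN
21.84 MXN × 0.25074 = 5.47616 BRL

CHF/BRL = 5.4762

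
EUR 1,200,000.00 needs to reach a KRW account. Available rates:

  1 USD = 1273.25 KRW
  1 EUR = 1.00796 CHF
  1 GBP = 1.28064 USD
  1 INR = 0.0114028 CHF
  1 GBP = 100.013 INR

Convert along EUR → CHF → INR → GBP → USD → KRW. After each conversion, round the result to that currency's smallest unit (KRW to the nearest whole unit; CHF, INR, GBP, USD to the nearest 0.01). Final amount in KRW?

KRW 1,729,407,461

EUR 1,200,000.00 × 1.00796 = CHF 1,209,552.00
CHF 1,209,552.00 ÷ 0.0114028 = INR 106,074,999.12
INR 106,074,999.12 ÷ 100.013 = GBP 1,060,612.11
GBP 1,060,612.11 × 1.28064 = USD 1,358,262.29
USD 1,358,262.29 × 1273.25 = KRW 1,729,407,461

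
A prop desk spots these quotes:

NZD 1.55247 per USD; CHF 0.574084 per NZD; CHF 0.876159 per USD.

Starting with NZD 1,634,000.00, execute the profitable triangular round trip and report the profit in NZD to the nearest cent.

Profit: NZD 28,140.71

Profitable loop is NZD → CHF → USD → NZD:
NZD 1,634,000.00 × 0.574084 = CHF 938,053.26
CHF 938,053.26 ÷ 0.876159 = USD 1,070,642.72
USD 1,070,642.72 × 1.55247 = NZD 1,662,140.71
Profit = NZD 1,662,140.71 − NZD 1,634,000.00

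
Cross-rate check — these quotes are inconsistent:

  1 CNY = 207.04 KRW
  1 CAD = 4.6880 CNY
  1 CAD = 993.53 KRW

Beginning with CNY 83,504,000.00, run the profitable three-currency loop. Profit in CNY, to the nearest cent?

Profit: CNY 1,972,435.45

Profitable loop is CNY → CAD → KRW → CNY:
CNY 83,504,000.00 ÷ 4.6880 = CAD 17,812,286.69
CAD 17,812,286.69 × 993.53 = KRW 17,697,041,195
KRW 17,697,041,195 ÷ 207.04 = CNY 85,476,435.45
Profit = CNY 85,476,435.45 − CNY 83,504,000.00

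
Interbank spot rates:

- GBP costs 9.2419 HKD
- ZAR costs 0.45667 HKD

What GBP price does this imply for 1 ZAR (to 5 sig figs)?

ZAR/GBP = 0.049413

1 ZAR × 0.45667 = 0.45667 HKD
0.45667 HKD ÷ 9.2419 = 0.049413 GBP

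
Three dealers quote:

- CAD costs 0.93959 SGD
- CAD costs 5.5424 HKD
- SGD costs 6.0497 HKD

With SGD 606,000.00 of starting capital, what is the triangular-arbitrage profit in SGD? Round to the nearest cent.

Profitable loop is SGD → HKD → CAD → SGD:
SGD 606,000.00 × 6.0497 = HKD 3,666,118.20
HKD 3,666,118.20 ÷ 5.5424 = CAD 661,467.63
CAD 661,467.63 × 0.93959 = SGD 621,508.37
Profit = SGD 621,508.37 − SGD 606,000.00

Profit: SGD 15,508.37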